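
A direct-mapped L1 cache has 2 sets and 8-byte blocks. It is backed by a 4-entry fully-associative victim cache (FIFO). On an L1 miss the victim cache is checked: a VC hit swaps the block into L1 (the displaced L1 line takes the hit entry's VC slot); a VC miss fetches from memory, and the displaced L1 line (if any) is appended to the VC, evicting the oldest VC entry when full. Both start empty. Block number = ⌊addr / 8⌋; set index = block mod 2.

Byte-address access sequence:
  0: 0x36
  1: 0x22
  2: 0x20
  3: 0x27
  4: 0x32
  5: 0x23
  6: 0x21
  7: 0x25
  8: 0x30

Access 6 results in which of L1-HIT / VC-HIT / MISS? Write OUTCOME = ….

0: 0x36 (blk 6, set 0) → MISS  vc=[]
1: 0x22 (blk 4, set 0) → MISS  vc=[6]
2: 0x20 (blk 4, set 0) → L1-HIT  vc=[6]
3: 0x27 (blk 4, set 0) → L1-HIT  vc=[6]
4: 0x32 (blk 6, set 0) → VC-HIT  vc=[4]
5: 0x23 (blk 4, set 0) → VC-HIT  vc=[6]
6: 0x21 (blk 4, set 0) → L1-HIT  vc=[6]
7: 0x25 (blk 4, set 0) → L1-HIT  vc=[6]
8: 0x30 (blk 6, set 0) → VC-HIT  vc=[4]

OUTCOME = L1-HIT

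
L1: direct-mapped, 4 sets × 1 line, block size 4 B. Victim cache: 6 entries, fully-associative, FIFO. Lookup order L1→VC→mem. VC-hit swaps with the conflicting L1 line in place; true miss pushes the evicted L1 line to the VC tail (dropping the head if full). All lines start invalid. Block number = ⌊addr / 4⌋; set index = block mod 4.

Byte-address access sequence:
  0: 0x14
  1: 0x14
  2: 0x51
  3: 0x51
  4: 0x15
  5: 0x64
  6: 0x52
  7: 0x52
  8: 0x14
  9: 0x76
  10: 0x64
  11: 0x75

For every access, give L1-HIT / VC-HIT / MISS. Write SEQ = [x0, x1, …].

SEQ = [MISS, L1-HIT, MISS, L1-HIT, L1-HIT, MISS, L1-HIT, L1-HIT, VC-HIT, MISS, VC-HIT, VC-HIT]

  [0] addr=0x14 blk=5 s=1: MISS | VC []
  [1] addr=0x14 blk=5 s=1: L1-HIT | VC []
  [2] addr=0x51 blk=20 s=0: MISS | VC []
  [3] addr=0x51 blk=20 s=0: L1-HIT | VC []
  [4] addr=0x15 blk=5 s=1: L1-HIT | VC []
  [5] addr=0x64 blk=25 s=1: MISS | VC [5]
  [6] addr=0x52 blk=20 s=0: L1-HIT | VC [5]
  [7] addr=0x52 blk=20 s=0: L1-HIT | VC [5]
  [8] addr=0x14 blk=5 s=1: VC-HIT | VC [25]
  [9] addr=0x76 blk=29 s=1: MISS | VC [25, 5]
  [10] addr=0x64 blk=25 s=1: VC-HIT | VC [29, 5]
  [11] addr=0x75 blk=29 s=1: VC-HIT | VC [25, 5]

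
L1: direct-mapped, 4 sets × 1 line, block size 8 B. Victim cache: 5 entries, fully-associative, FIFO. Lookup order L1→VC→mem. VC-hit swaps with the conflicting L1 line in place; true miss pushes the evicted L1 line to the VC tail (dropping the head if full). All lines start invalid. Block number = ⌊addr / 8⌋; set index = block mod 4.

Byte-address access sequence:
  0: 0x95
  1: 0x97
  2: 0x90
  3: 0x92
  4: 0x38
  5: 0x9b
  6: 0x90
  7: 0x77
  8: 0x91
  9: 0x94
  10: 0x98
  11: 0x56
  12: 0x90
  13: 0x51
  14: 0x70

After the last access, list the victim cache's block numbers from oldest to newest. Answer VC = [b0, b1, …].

  [0] addr=0x95 blk=18 s=2: MISS | VC []
  [1] addr=0x97 blk=18 s=2: L1-HIT | VC []
  [2] addr=0x90 blk=18 s=2: L1-HIT | VC []
  [3] addr=0x92 blk=18 s=2: L1-HIT | VC []
  [4] addr=0x38 blk=7 s=3: MISS | VC []
  [5] addr=0x9b blk=19 s=3: MISS | VC [7]
  [6] addr=0x90 blk=18 s=2: L1-HIT | VC [7]
  [7] addr=0x77 blk=14 s=2: MISS | VC [7, 18]
  [8] addr=0x91 blk=18 s=2: VC-HIT | VC [7, 14]
  [9] addr=0x94 blk=18 s=2: L1-HIT | VC [7, 14]
  [10] addr=0x98 blk=19 s=3: L1-HIT | VC [7, 14]
  [11] addr=0x56 blk=10 s=2: MISS | VC [7, 14, 18]
  [12] addr=0x90 blk=18 s=2: VC-HIT | VC [7, 14, 10]
  [13] addr=0x51 blk=10 s=2: VC-HIT | VC [7, 14, 18]
  [14] addr=0x70 blk=14 s=2: VC-HIT | VC [7, 10, 18]

VC = [7, 10, 18]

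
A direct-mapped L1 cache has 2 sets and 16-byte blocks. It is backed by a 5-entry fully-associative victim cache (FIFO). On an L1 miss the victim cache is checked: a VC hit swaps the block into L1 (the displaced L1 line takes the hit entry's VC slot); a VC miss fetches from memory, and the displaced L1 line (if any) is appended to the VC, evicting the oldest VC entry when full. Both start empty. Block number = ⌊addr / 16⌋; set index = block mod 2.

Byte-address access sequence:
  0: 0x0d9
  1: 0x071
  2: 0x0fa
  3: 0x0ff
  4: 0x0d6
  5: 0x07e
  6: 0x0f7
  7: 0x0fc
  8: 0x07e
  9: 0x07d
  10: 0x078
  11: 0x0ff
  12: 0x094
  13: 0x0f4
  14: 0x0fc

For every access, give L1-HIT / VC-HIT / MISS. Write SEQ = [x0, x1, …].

SEQ = [MISS, MISS, MISS, L1-HIT, VC-HIT, VC-HIT, VC-HIT, L1-HIT, VC-HIT, L1-HIT, L1-HIT, VC-HIT, MISS, VC-HIT, L1-HIT]

#0 0xd9→b13/s1 MISS; vc=[]
#1 0x71→b7/s1 MISS; vc=[13]
#2 0xfa→b15/s1 MISS; vc=[13,7]
#3 0xff→b15/s1 L1-HIT; vc=[13,7]
#4 0xd6→b13/s1 VC-HIT; vc=[15,7]
#5 0x7e→b7/s1 VC-HIT; vc=[15,13]
#6 0xf7→b15/s1 VC-HIT; vc=[7,13]
#7 0xfc→b15/s1 L1-HIT; vc=[7,13]
#8 0x7e→b7/s1 VC-HIT; vc=[15,13]
#9 0x7d→b7/s1 L1-HIT; vc=[15,13]
#10 0x78→b7/s1 L1-HIT; vc=[15,13]
#11 0xff→b15/s1 VC-HIT; vc=[7,13]
#12 0x94→b9/s1 MISS; vc=[7,13,15]
#13 0xf4→b15/s1 VC-HIT; vc=[7,13,9]
#14 0xfc→b15/s1 L1-HIT; vc=[7,13,9]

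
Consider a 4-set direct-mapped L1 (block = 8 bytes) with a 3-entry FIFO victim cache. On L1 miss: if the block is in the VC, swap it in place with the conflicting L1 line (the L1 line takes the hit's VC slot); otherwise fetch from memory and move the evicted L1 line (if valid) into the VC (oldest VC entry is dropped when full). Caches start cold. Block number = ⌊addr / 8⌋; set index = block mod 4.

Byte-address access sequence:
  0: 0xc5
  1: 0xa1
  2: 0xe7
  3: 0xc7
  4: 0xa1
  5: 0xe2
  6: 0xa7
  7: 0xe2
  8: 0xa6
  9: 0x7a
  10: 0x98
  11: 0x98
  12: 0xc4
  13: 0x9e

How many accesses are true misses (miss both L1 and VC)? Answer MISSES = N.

  [0] addr=0xc5 blk=24 s=0: MISS | VC []
  [1] addr=0xa1 blk=20 s=0: MISS | VC [24]
  [2] addr=0xe7 blk=28 s=0: MISS | VC [24, 20]
  [3] addr=0xc7 blk=24 s=0: VC-HIT | VC [28, 20]
  [4] addr=0xa1 blk=20 s=0: VC-HIT | VC [28, 24]
  [5] addr=0xe2 blk=28 s=0: VC-HIT | VC [20, 24]
  [6] addr=0xa7 blk=20 s=0: VC-HIT | VC [28, 24]
  [7] addr=0xe2 blk=28 s=0: VC-HIT | VC [20, 24]
  [8] addr=0xa6 blk=20 s=0: VC-HIT | VC [28, 24]
  [9] addr=0x7a blk=15 s=3: MISS | VC [28, 24]
  [10] addr=0x98 blk=19 s=3: MISS | VC [28, 24, 15]
  [11] addr=0x98 blk=19 s=3: L1-HIT | VC [28, 24, 15]
  [12] addr=0xc4 blk=24 s=0: VC-HIT | VC [28, 20, 15]
  [13] addr=0x9e blk=19 s=3: L1-HIT | VC [28, 20, 15]

MISSES = 5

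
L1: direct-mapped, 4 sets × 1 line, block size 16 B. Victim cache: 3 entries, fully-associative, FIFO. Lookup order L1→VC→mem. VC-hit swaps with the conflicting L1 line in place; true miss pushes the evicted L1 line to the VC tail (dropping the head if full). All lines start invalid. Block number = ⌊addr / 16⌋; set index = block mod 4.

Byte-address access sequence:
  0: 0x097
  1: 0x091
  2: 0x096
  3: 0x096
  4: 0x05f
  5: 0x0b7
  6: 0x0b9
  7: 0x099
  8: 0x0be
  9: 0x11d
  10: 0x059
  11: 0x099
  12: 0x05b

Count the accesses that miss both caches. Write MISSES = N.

MISSES = 4

#0 0x97→b9/s1 MISS; vc=[]
#1 0x91→b9/s1 L1-HIT; vc=[]
#2 0x96→b9/s1 L1-HIT; vc=[]
#3 0x96→b9/s1 L1-HIT; vc=[]
#4 0x5f→b5/s1 MISS; vc=[9]
#5 0xb7→b11/s3 MISS; vc=[9]
#6 0xb9→b11/s3 L1-HIT; vc=[9]
#7 0x99→b9/s1 VC-HIT; vc=[5]
#8 0xbe→b11/s3 L1-HIT; vc=[5]
#9 0x11d→b17/s1 MISS; vc=[5,9]
#10 0x59→b5/s1 VC-HIT; vc=[17,9]
#11 0x99→b9/s1 VC-HIT; vc=[17,5]
#12 0x5b→b5/s1 VC-HIT; vc=[17,9]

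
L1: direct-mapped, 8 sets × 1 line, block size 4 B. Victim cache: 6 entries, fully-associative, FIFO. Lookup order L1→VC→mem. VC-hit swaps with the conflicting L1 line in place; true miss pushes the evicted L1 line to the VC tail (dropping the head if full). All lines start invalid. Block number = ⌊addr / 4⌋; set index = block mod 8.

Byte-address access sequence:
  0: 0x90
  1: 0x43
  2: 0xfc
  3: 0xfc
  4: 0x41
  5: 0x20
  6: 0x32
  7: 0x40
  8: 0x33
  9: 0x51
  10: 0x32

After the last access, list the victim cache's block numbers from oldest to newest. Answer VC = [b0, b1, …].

VC = [8, 36, 20]

0: 0x90 (blk 36, set 4) → MISS  vc=[]
1: 0x43 (blk 16, set 0) → MISS  vc=[]
2: 0xfc (blk 63, set 7) → MISS  vc=[]
3: 0xfc (blk 63, set 7) → L1-HIT  vc=[]
4: 0x41 (blk 16, set 0) → L1-HIT  vc=[]
5: 0x20 (blk 8, set 0) → MISS  vc=[16]
6: 0x32 (blk 12, set 4) → MISS  vc=[16, 36]
7: 0x40 (blk 16, set 0) → VC-HIT  vc=[8, 36]
8: 0x33 (blk 12, set 4) → L1-HIT  vc=[8, 36]
9: 0x51 (blk 20, set 4) → MISS  vc=[8, 36, 12]
10: 0x32 (blk 12, set 4) → VC-HIT  vc=[8, 36, 20]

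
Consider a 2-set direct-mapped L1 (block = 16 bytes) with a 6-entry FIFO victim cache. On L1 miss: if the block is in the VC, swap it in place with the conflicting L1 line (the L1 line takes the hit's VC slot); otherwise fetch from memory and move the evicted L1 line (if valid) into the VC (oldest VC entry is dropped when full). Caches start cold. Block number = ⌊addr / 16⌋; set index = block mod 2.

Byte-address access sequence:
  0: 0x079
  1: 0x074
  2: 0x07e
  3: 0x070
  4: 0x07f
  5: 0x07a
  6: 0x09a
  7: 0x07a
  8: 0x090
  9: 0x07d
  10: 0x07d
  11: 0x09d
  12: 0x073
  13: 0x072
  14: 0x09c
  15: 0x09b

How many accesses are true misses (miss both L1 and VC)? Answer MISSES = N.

MISSES = 2

#0 0x79→b7/s1 MISS; vc=[]
#1 0x74→b7/s1 L1-HIT; vc=[]
#2 0x7e→b7/s1 L1-HIT; vc=[]
#3 0x70→b7/s1 L1-HIT; vc=[]
#4 0x7f→b7/s1 L1-HIT; vc=[]
#5 0x7a→b7/s1 L1-HIT; vc=[]
#6 0x9a→b9/s1 MISS; vc=[7]
#7 0x7a→b7/s1 VC-HIT; vc=[9]
#8 0x90→b9/s1 VC-HIT; vc=[7]
#9 0x7d→b7/s1 VC-HIT; vc=[9]
#10 0x7d→b7/s1 L1-HIT; vc=[9]
#11 0x9d→b9/s1 VC-HIT; vc=[7]
#12 0x73→b7/s1 VC-HIT; vc=[9]
#13 0x72→b7/s1 L1-HIT; vc=[9]
#14 0x9c→b9/s1 VC-HIT; vc=[7]
#15 0x9b→b9/s1 L1-HIT; vc=[7]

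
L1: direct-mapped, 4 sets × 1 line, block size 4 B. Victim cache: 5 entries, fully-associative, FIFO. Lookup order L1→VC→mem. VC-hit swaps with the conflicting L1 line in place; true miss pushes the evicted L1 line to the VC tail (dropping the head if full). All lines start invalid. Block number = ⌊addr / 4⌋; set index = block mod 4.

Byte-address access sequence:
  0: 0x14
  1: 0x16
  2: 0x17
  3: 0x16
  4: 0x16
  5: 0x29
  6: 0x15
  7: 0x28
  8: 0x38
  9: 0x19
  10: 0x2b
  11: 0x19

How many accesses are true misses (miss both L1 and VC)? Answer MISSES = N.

#0 0x14→b5/s1 MISS; vc=[]
#1 0x16→b5/s1 L1-HIT; vc=[]
#2 0x17→b5/s1 L1-HIT; vc=[]
#3 0x16→b5/s1 L1-HIT; vc=[]
#4 0x16→b5/s1 L1-HIT; vc=[]
#5 0x29→b10/s2 MISS; vc=[]
#6 0x15→b5/s1 L1-HIT; vc=[]
#7 0x28→b10/s2 L1-HIT; vc=[]
#8 0x38→b14/s2 MISS; vc=[10]
#9 0x19→b6/s2 MISS; vc=[10,14]
#10 0x2b→b10/s2 VC-HIT; vc=[6,14]
#11 0x19→b6/s2 VC-HIT; vc=[10,14]

MISSES = 4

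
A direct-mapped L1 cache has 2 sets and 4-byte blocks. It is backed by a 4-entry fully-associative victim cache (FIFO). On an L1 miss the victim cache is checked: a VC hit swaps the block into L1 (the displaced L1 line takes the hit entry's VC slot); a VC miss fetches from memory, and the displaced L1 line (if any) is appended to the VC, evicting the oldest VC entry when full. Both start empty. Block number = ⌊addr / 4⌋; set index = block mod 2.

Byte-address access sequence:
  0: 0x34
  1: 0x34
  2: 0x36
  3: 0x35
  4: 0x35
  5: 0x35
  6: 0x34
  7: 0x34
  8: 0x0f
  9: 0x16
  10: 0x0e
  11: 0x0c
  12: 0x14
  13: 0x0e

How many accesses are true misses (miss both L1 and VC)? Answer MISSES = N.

MISSES = 3

#0 0x34→b13/s1 MISS; vc=[]
#1 0x34→b13/s1 L1-HIT; vc=[]
#2 0x36→b13/s1 L1-HIT; vc=[]
#3 0x35→b13/s1 L1-HIT; vc=[]
#4 0x35→b13/s1 L1-HIT; vc=[]
#5 0x35→b13/s1 L1-HIT; vc=[]
#6 0x34→b13/s1 L1-HIT; vc=[]
#7 0x34→b13/s1 L1-HIT; vc=[]
#8 0xf→b3/s1 MISS; vc=[13]
#9 0x16→b5/s1 MISS; vc=[13,3]
#10 0xe→b3/s1 VC-HIT; vc=[13,5]
#11 0xc→b3/s1 L1-HIT; vc=[13,5]
#12 0x14→b5/s1 VC-HIT; vc=[13,3]
#13 0xe→b3/s1 VC-HIT; vc=[13,5]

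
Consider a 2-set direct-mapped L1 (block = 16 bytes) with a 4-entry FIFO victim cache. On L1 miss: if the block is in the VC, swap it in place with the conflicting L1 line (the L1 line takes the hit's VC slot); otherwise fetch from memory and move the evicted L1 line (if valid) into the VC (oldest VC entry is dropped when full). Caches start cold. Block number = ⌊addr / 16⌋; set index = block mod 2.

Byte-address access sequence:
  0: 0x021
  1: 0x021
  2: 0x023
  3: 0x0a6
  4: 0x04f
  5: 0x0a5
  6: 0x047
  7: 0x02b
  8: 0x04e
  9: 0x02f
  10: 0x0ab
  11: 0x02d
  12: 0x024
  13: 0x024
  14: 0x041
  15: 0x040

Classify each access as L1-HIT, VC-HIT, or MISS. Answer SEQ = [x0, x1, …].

#0 0x21→b2/s0 MISS; vc=[]
#1 0x21→b2/s0 L1-HIT; vc=[]
#2 0x23→b2/s0 L1-HIT; vc=[]
#3 0xa6→b10/s0 MISS; vc=[2]
#4 0x4f→b4/s0 MISS; vc=[2,10]
#5 0xa5→b10/s0 VC-HIT; vc=[2,4]
#6 0x47→b4/s0 VC-HIT; vc=[2,10]
#7 0x2b→b2/s0 VC-HIT; vc=[4,10]
#8 0x4e→b4/s0 VC-HIT; vc=[2,10]
#9 0x2f→b2/s0 VC-HIT; vc=[4,10]
#10 0xab→b10/s0 VC-HIT; vc=[4,2]
#11 0x2d→b2/s0 VC-HIT; vc=[4,10]
#12 0x24→b2/s0 L1-HIT; vc=[4,10]
#13 0x24→b2/s0 L1-HIT; vc=[4,10]
#14 0x41→b4/s0 VC-HIT; vc=[2,10]
#15 0x40→b4/s0 L1-HIT; vc=[2,10]

SEQ = [MISS, L1-HIT, L1-HIT, MISS, MISS, VC-HIT, VC-HIT, VC-HIT, VC-HIT, VC-HIT, VC-HIT, VC-HIT, L1-HIT, L1-HIT, VC-HIT, L1-HIT]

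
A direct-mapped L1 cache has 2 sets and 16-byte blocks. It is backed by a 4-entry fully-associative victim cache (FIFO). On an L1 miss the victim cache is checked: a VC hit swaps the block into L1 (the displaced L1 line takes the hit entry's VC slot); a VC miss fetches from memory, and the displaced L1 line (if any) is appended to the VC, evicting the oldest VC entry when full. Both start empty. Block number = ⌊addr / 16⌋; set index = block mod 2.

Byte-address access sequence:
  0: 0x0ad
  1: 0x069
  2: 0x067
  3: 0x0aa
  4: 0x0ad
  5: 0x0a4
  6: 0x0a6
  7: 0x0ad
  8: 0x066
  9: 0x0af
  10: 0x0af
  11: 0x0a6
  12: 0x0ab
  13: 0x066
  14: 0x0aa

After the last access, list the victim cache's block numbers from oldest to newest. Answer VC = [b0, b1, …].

VC = [6]

#0 0xad→b10/s0 MISS; vc=[]
#1 0x69→b6/s0 MISS; vc=[10]
#2 0x67→b6/s0 L1-HIT; vc=[10]
#3 0xaa→b10/s0 VC-HIT; vc=[6]
#4 0xad→b10/s0 L1-HIT; vc=[6]
#5 0xa4→b10/s0 L1-HIT; vc=[6]
#6 0xa6→b10/s0 L1-HIT; vc=[6]
#7 0xad→b10/s0 L1-HIT; vc=[6]
#8 0x66→b6/s0 VC-HIT; vc=[10]
#9 0xaf→b10/s0 VC-HIT; vc=[6]
#10 0xaf→b10/s0 L1-HIT; vc=[6]
#11 0xa6→b10/s0 L1-HIT; vc=[6]
#12 0xab→b10/s0 L1-HIT; vc=[6]
#13 0x66→b6/s0 VC-HIT; vc=[10]
#14 0xaa→b10/s0 VC-HIT; vc=[6]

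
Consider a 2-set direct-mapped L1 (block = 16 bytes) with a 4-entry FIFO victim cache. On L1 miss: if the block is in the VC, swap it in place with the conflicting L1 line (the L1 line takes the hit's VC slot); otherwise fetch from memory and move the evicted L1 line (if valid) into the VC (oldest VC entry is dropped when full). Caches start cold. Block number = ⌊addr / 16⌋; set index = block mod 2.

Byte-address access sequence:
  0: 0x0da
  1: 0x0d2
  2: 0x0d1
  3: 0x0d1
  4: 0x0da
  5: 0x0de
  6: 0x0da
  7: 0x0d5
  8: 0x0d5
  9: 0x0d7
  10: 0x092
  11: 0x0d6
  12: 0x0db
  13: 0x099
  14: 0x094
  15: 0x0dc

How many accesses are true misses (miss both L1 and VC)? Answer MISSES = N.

MISSES = 2

  [0] addr=0xda blk=13 s=1: MISS | VC []
  [1] addr=0xd2 blk=13 s=1: L1-HIT | VC []
  [2] addr=0xd1 blk=13 s=1: L1-HIT | VC []
  [3] addr=0xd1 blk=13 s=1: L1-HIT | VC []
  [4] addr=0xda blk=13 s=1: L1-HIT | VC []
  [5] addr=0xde blk=13 s=1: L1-HIT | VC []
  [6] addr=0xda blk=13 s=1: L1-HIT | VC []
  [7] addr=0xd5 blk=13 s=1: L1-HIT | VC []
  [8] addr=0xd5 blk=13 s=1: L1-HIT | VC []
  [9] addr=0xd7 blk=13 s=1: L1-HIT | VC []
  [10] addr=0x92 blk=9 s=1: MISS | VC [13]
  [11] addr=0xd6 blk=13 s=1: VC-HIT | VC [9]
  [12] addr=0xdb blk=13 s=1: L1-HIT | VC [9]
  [13] addr=0x99 blk=9 s=1: VC-HIT | VC [13]
  [14] addr=0x94 blk=9 s=1: L1-HIT | VC [13]
  [15] addr=0xdc blk=13 s=1: VC-HIT | VC [9]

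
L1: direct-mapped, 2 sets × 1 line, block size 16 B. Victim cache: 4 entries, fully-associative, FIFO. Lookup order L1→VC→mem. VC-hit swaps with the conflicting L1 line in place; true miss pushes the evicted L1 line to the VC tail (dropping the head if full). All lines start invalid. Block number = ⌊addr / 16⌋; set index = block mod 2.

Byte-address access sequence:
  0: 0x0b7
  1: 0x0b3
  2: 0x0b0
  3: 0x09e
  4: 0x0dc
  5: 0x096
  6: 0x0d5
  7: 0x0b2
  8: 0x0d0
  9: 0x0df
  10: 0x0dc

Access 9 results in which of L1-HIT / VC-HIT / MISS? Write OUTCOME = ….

OUTCOME = L1-HIT

#0 0xb7→b11/s1 MISS; vc=[]
#1 0xb3→b11/s1 L1-HIT; vc=[]
#2 0xb0→b11/s1 L1-HIT; vc=[]
#3 0x9e→b9/s1 MISS; vc=[11]
#4 0xdc→b13/s1 MISS; vc=[11,9]
#5 0x96→b9/s1 VC-HIT; vc=[11,13]
#6 0xd5→b13/s1 VC-HIT; vc=[11,9]
#7 0xb2→b11/s1 VC-HIT; vc=[13,9]
#8 0xd0→b13/s1 VC-HIT; vc=[11,9]
#9 0xdf→b13/s1 L1-HIT; vc=[11,9]
#10 0xdc→b13/s1 L1-HIT; vc=[11,9]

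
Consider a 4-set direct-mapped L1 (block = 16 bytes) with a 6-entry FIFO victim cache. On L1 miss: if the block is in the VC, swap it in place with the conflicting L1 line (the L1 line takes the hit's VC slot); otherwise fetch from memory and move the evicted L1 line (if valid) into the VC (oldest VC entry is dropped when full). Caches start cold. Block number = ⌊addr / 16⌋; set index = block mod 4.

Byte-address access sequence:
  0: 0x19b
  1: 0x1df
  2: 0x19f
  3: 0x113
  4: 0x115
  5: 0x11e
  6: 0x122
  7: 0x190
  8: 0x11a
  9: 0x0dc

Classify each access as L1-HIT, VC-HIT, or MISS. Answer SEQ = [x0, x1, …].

#0 0x19b→b25/s1 MISS; vc=[]
#1 0x1df→b29/s1 MISS; vc=[25]
#2 0x19f→b25/s1 VC-HIT; vc=[29]
#3 0x113→b17/s1 MISS; vc=[29,25]
#4 0x115→b17/s1 L1-HIT; vc=[29,25]
#5 0x11e→b17/s1 L1-HIT; vc=[29,25]
#6 0x122→b18/s2 MISS; vc=[29,25]
#7 0x190→b25/s1 VC-HIT; vc=[29,17]
#8 0x11a→b17/s1 VC-HIT; vc=[29,25]
#9 0xdc→b13/s1 MISS; vc=[29,25,17]

SEQ = [MISS, MISS, VC-HIT, MISS, L1-HIT, L1-HIT, MISS, VC-HIT, VC-HIT, MISS]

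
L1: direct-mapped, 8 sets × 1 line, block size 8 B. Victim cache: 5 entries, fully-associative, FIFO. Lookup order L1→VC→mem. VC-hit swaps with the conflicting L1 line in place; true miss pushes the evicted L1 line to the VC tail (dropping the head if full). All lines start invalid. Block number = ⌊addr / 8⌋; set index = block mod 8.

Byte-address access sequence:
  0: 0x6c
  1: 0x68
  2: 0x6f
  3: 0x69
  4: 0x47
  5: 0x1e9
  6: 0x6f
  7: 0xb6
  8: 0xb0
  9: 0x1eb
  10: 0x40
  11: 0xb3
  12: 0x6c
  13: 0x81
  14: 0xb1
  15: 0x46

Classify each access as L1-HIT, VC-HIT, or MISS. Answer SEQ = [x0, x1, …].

SEQ = [MISS, L1-HIT, L1-HIT, L1-HIT, MISS, MISS, VC-HIT, MISS, L1-HIT, VC-HIT, L1-HIT, L1-HIT, VC-HIT, MISS, L1-HIT, VC-HIT]

#0 0x6c→b13/s5 MISS; vc=[]
#1 0x68→b13/s5 L1-HIT; vc=[]
#2 0x6f→b13/s5 L1-HIT; vc=[]
#3 0x69→b13/s5 L1-HIT; vc=[]
#4 0x47→b8/s0 MISS; vc=[]
#5 0x1e9→b61/s5 MISS; vc=[13]
#6 0x6f→b13/s5 VC-HIT; vc=[61]
#7 0xb6→b22/s6 MISS; vc=[61]
#8 0xb0→b22/s6 L1-HIT; vc=[61]
#9 0x1eb→b61/s5 VC-HIT; vc=[13]
#10 0x40→b8/s0 L1-HIT; vc=[13]
#11 0xb3→b22/s6 L1-HIT; vc=[13]
#12 0x6c→b13/s5 VC-HIT; vc=[61]
#13 0x81→b16/s0 MISS; vc=[61,8]
#14 0xb1→b22/s6 L1-HIT; vc=[61,8]
#15 0x46→b8/s0 VC-HIT; vc=[61,16]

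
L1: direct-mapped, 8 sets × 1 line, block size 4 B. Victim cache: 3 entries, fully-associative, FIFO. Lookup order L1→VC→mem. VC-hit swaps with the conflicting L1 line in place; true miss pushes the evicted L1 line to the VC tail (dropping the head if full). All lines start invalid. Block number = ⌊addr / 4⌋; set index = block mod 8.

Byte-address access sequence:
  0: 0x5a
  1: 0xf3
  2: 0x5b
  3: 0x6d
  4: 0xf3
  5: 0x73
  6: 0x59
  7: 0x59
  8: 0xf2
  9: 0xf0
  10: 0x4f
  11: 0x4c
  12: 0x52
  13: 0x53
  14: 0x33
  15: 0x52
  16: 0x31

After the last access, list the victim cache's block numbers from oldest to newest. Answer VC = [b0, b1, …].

VC = [27, 60, 20]

0: 0x5a (blk 22, set 6) → MISS  vc=[]
1: 0xf3 (blk 60, set 4) → MISS  vc=[]
2: 0x5b (blk 22, set 6) → L1-HIT  vc=[]
3: 0x6d (blk 27, set 3) → MISS  vc=[]
4: 0xf3 (blk 60, set 4) → L1-HIT  vc=[]
5: 0x73 (blk 28, set 4) → MISS  vc=[60]
6: 0x59 (blk 22, set 6) → L1-HIT  vc=[60]
7: 0x59 (blk 22, set 6) → L1-HIT  vc=[60]
8: 0xf2 (blk 60, set 4) → VC-HIT  vc=[28]
9: 0xf0 (blk 60, set 4) → L1-HIT  vc=[28]
10: 0x4f (blk 19, set 3) → MISS  vc=[28, 27]
11: 0x4c (blk 19, set 3) → L1-HIT  vc=[28, 27]
12: 0x52 (blk 20, set 4) → MISS  vc=[28, 27, 60]
13: 0x53 (blk 20, set 4) → L1-HIT  vc=[28, 27, 60]
14: 0x33 (blk 12, set 4) → MISS  vc=[27, 60, 20]
15: 0x52 (blk 20, set 4) → VC-HIT  vc=[27, 60, 12]
16: 0x31 (blk 12, set 4) → VC-HIT  vc=[27, 60, 20]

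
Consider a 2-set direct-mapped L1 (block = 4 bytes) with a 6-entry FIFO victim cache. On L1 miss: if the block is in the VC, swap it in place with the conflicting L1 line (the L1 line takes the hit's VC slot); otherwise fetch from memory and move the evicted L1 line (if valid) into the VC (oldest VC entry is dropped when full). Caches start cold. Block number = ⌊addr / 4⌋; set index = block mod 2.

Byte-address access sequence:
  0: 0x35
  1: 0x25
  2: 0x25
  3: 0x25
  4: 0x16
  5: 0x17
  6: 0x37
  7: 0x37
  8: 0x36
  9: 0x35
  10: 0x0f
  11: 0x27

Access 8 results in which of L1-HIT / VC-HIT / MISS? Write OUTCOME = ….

OUTCOME = L1-HIT

#0 0x35→b13/s1 MISS; vc=[]
#1 0x25→b9/s1 MISS; vc=[13]
#2 0x25→b9/s1 L1-HIT; vc=[13]
#3 0x25→b9/s1 L1-HIT; vc=[13]
#4 0x16→b5/s1 MISS; vc=[13,9]
#5 0x17→b5/s1 L1-HIT; vc=[13,9]
#6 0x37→b13/s1 VC-HIT; vc=[5,9]
#7 0x37→b13/s1 L1-HIT; vc=[5,9]
#8 0x36→b13/s1 L1-HIT; vc=[5,9]
#9 0x35→b13/s1 L1-HIT; vc=[5,9]
#10 0xf→b3/s1 MISS; vc=[5,9,13]
#11 0x27→b9/s1 VC-HIT; vc=[5,3,13]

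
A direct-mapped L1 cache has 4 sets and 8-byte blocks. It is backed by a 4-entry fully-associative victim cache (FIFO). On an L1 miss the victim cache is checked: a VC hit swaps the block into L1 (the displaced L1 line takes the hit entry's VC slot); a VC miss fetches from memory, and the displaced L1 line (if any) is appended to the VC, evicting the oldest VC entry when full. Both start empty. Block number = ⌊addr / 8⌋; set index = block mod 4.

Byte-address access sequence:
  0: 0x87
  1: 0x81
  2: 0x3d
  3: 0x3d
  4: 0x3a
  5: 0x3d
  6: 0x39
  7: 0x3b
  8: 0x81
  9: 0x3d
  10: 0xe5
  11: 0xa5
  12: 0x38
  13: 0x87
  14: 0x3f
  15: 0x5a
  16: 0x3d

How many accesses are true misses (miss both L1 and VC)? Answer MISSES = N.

#0 0x87→b16/s0 MISS; vc=[]
#1 0x81→b16/s0 L1-HIT; vc=[]
#2 0x3d→b7/s3 MISS; vc=[]
#3 0x3d→b7/s3 L1-HIT; vc=[]
#4 0x3a→b7/s3 L1-HIT; vc=[]
#5 0x3d→b7/s3 L1-HIT; vc=[]
#6 0x39→b7/s3 L1-HIT; vc=[]
#7 0x3b→b7/s3 L1-HIT; vc=[]
#8 0x81→b16/s0 L1-HIT; vc=[]
#9 0x3d→b7/s3 L1-HIT; vc=[]
#10 0xe5→b28/s0 MISS; vc=[16]
#11 0xa5→b20/s0 MISS; vc=[16,28]
#12 0x38→b7/s3 L1-HIT; vc=[16,28]
#13 0x87→b16/s0 VC-HIT; vc=[20,28]
#14 0x3f→b7/s3 L1-HIT; vc=[20,28]
#15 0x5a→b11/s3 MISS; vc=[20,28,7]
#16 0x3d→b7/s3 VC-HIT; vc=[20,28,11]

MISSES = 5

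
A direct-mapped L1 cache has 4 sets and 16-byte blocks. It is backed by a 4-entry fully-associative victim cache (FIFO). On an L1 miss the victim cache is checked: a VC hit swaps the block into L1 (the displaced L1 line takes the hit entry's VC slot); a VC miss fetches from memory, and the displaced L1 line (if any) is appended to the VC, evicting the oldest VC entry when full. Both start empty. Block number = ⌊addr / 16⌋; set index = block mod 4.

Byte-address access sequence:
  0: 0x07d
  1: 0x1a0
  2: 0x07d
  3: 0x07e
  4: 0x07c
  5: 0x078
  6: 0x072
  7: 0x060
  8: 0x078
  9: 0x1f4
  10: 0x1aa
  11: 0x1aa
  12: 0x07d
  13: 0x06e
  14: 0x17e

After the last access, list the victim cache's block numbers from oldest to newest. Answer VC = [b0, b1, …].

VC = [26, 31, 7]

  [0] addr=0x7d blk=7 s=3: MISS | VC []
  [1] addr=0x1a0 blk=26 s=2: MISS | VC []
  [2] addr=0x7d blk=7 s=3: L1-HIT | VC []
  [3] addr=0x7e blk=7 s=3: L1-HIT | VC []
  [4] addr=0x7c blk=7 s=3: L1-HIT | VC []
  [5] addr=0x78 blk=7 s=3: L1-HIT | VC []
  [6] addr=0x72 blk=7 s=3: L1-HIT | VC []
  [7] addr=0x60 blk=6 s=2: MISS | VC [26]
  [8] addr=0x78 blk=7 s=3: L1-HIT | VC [26]
  [9] addr=0x1f4 blk=31 s=3: MISS | VC [26, 7]
  [10] addr=0x1aa blk=26 s=2: VC-HIT | VC [6, 7]
  [11] addr=0x1aa blk=26 s=2: L1-HIT | VC [6, 7]
  [12] addr=0x7d blk=7 s=3: VC-HIT | VC [6, 31]
  [13] addr=0x6e blk=6 s=2: VC-HIT | VC [26, 31]
  [14] addr=0x17e blk=23 s=3: MISS | VC [26, 31, 7]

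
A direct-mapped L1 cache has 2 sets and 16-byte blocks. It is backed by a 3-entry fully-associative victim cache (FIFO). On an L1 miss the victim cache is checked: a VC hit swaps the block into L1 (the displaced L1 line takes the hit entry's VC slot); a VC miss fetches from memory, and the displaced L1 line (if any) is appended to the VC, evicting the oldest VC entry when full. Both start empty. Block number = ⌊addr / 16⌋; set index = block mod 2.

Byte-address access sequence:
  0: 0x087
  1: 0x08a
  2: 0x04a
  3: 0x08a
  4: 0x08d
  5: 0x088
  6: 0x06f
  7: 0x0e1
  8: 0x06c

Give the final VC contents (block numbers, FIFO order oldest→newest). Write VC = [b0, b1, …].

0: 0x87 (blk 8, set 0) → MISS  vc=[]
1: 0x8a (blk 8, set 0) → L1-HIT  vc=[]
2: 0x4a (blk 4, set 0) → MISS  vc=[8]
3: 0x8a (blk 8, set 0) → VC-HIT  vc=[4]
4: 0x8d (blk 8, set 0) → L1-HIT  vc=[4]
5: 0x88 (blk 8, set 0) → L1-HIT  vc=[4]
6: 0x6f (blk 6, set 0) → MISS  vc=[4, 8]
7: 0xe1 (blk 14, set 0) → MISS  vc=[4, 8, 6]
8: 0x6c (blk 6, set 0) → VC-HIT  vc=[4, 8, 14]

VC = [4, 8, 14]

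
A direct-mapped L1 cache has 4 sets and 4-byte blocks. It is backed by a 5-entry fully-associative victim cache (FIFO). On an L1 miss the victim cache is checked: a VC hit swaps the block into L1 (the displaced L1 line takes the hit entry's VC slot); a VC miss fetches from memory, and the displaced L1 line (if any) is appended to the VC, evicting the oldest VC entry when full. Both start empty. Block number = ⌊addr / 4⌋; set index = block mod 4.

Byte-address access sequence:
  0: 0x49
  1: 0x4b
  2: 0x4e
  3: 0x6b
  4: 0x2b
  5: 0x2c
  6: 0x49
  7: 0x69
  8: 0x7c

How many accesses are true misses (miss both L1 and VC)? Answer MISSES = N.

MISSES = 6

  [0] addr=0x49 blk=18 s=2: MISS | VC []
  [1] addr=0x4b blk=18 s=2: L1-HIT | VC []
  [2] addr=0x4e blk=19 s=3: MISS | VC []
  [3] addr=0x6b blk=26 s=2: MISS | VC [18]
  [4] addr=0x2b blk=10 s=2: MISS | VC [18, 26]
  [5] addr=0x2c blk=11 s=3: MISS | VC [18, 26, 19]
  [6] addr=0x49 blk=18 s=2: VC-HIT | VC [10, 26, 19]
  [7] addr=0x69 blk=26 s=2: VC-HIT | VC [10, 18, 19]
  [8] addr=0x7c blk=31 s=3: MISS | VC [10, 18, 19, 11]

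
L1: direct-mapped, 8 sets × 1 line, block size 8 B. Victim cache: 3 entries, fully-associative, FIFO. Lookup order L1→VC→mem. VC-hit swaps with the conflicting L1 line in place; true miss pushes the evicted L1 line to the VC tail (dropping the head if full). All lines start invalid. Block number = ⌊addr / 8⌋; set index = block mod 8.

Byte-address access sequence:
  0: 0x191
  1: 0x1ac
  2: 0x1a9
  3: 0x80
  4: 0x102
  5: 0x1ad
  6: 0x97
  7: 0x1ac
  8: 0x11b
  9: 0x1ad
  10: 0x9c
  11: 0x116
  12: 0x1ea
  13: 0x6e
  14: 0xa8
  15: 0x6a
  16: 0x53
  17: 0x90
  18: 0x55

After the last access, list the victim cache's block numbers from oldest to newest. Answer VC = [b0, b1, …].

VC = [21, 34, 18]

#0 0x191→b50/s2 MISS; vc=[]
#1 0x1ac→b53/s5 MISS; vc=[]
#2 0x1a9→b53/s5 L1-HIT; vc=[]
#3 0x80→b16/s0 MISS; vc=[]
#4 0x102→b32/s0 MISS; vc=[16]
#5 0x1ad→b53/s5 L1-HIT; vc=[16]
#6 0x97→b18/s2 MISS; vc=[16,50]
#7 0x1ac→b53/s5 L1-HIT; vc=[16,50]
#8 0x11b→b35/s3 MISS; vc=[16,50]
#9 0x1ad→b53/s5 L1-HIT; vc=[16,50]
#10 0x9c→b19/s3 MISS; vc=[16,50,35]
#11 0x116→b34/s2 MISS; vc=[50,35,18]
#12 0x1ea→b61/s5 MISS; vc=[35,18,53]
#13 0x6e→b13/s5 MISS; vc=[18,53,61]
#14 0xa8→b21/s5 MISS; vc=[53,61,13]
#15 0x6a→b13/s5 VC-HIT; vc=[53,61,21]
#16 0x53→b10/s2 MISS; vc=[61,21,34]
#17 0x90→b18/s2 MISS; vc=[21,34,10]
#18 0x55→b10/s2 VC-HIT; vc=[21,34,18]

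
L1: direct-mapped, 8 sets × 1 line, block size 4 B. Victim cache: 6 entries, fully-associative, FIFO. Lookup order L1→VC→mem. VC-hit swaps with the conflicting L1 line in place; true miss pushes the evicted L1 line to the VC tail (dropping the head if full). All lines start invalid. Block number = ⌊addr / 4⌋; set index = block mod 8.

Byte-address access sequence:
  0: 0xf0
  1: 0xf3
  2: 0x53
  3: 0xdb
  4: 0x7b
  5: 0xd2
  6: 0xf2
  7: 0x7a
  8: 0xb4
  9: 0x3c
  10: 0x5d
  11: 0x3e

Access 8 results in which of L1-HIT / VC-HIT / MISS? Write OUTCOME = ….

OUTCOME = MISS

  [0] addr=0xf0 blk=60 s=4: MISS | VC []
  [1] addr=0xf3 blk=60 s=4: L1-HIT | VC []
  [2] addr=0x53 blk=20 s=4: MISS | VC [60]
  [3] addr=0xdb blk=54 s=6: MISS | VC [60]
  [4] addr=0x7b blk=30 s=6: MISS | VC [60, 54]
  [5] addr=0xd2 blk=52 s=4: MISS | VC [60, 54, 20]
  [6] addr=0xf2 blk=60 s=4: VC-HIT | VC [52, 54, 20]
  [7] addr=0x7a blk=30 s=6: L1-HIT | VC [52, 54, 20]
  [8] addr=0xb4 blk=45 s=5: MISS | VC [52, 54, 20]
  [9] addr=0x3c blk=15 s=7: MISS | VC [52, 54, 20]
  [10] addr=0x5d blk=23 s=7: MISS | VC [52, 54, 20, 15]
  [11] addr=0x3e blk=15 s=7: VC-HIT | VC [52, 54, 20, 23]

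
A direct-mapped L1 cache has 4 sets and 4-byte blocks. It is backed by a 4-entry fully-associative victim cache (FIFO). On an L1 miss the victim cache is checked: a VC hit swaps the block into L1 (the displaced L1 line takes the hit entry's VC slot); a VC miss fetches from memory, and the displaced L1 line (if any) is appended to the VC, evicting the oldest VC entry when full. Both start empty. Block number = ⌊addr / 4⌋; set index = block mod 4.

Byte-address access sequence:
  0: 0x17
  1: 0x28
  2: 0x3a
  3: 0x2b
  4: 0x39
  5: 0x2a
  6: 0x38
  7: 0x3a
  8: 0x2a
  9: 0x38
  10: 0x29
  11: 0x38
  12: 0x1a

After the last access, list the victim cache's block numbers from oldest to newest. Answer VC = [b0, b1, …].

0: 0x17 (blk 5, set 1) → MISS  vc=[]
1: 0x28 (blk 10, set 2) → MISS  vc=[]
2: 0x3a (blk 14, set 2) → MISS  vc=[10]
3: 0x2b (blk 10, set 2) → VC-HIT  vc=[14]
4: 0x39 (blk 14, set 2) → VC-HIT  vc=[10]
5: 0x2a (blk 10, set 2) → VC-HIT  vc=[14]
6: 0x38 (blk 14, set 2) → VC-HIT  vc=[10]
7: 0x3a (blk 14, set 2) → L1-HIT  vc=[10]
8: 0x2a (blk 10, set 2) → VC-HIT  vc=[14]
9: 0x38 (blk 14, set 2) → VC-HIT  vc=[10]
10: 0x29 (blk 10, set 2) → VC-HIT  vc=[14]
11: 0x38 (blk 14, set 2) → VC-HIT  vc=[10]
12: 0x1a (blk 6, set 2) → MISS  vc=[10, 14]

VC = [10, 14]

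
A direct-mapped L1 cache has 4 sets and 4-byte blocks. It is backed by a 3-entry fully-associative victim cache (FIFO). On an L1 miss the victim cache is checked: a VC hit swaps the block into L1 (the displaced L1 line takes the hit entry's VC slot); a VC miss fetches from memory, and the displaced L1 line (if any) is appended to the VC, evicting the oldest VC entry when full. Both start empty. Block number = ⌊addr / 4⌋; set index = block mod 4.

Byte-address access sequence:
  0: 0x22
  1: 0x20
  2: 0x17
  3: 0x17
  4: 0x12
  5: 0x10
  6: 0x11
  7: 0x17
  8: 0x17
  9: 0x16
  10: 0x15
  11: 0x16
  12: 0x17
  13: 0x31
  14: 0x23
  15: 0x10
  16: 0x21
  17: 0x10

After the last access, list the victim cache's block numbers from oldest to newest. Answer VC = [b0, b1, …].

VC = [12, 8]

0: 0x22 (blk 8, set 0) → MISS  vc=[]
1: 0x20 (blk 8, set 0) → L1-HIT  vc=[]
2: 0x17 (blk 5, set 1) → MISS  vc=[]
3: 0x17 (blk 5, set 1) → L1-HIT  vc=[]
4: 0x12 (blk 4, set 0) → MISS  vc=[8]
5: 0x10 (blk 4, set 0) → L1-HIT  vc=[8]
6: 0x11 (blk 4, set 0) → L1-HIT  vc=[8]
7: 0x17 (blk 5, set 1) → L1-HIT  vc=[8]
8: 0x17 (blk 5, set 1) → L1-HIT  vc=[8]
9: 0x16 (blk 5, set 1) → L1-HIT  vc=[8]
10: 0x15 (blk 5, set 1) → L1-HIT  vc=[8]
11: 0x16 (blk 5, set 1) → L1-HIT  vc=[8]
12: 0x17 (blk 5, set 1) → L1-HIT  vc=[8]
13: 0x31 (blk 12, set 0) → MISS  vc=[8, 4]
14: 0x23 (blk 8, set 0) → VC-HIT  vc=[12, 4]
15: 0x10 (blk 4, set 0) → VC-HIT  vc=[12, 8]
16: 0x21 (blk 8, set 0) → VC-HIT  vc=[12, 4]
17: 0x10 (blk 4, set 0) → VC-HIT  vc=[12, 8]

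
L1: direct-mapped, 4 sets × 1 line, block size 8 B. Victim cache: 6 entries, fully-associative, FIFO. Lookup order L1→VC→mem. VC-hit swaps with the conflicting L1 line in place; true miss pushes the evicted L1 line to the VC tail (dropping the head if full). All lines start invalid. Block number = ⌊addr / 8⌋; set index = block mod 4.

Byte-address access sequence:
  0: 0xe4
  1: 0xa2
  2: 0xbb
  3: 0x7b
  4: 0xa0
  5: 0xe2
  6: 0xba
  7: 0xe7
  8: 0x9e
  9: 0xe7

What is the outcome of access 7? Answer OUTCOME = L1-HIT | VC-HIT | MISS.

OUTCOME = L1-HIT

#0 0xe4→b28/s0 MISS; vc=[]
#1 0xa2→b20/s0 MISS; vc=[28]
#2 0xbb→b23/s3 MISS; vc=[28]
#3 0x7b→b15/s3 MISS; vc=[28,23]
#4 0xa0→b20/s0 L1-HIT; vc=[28,23]
#5 0xe2→b28/s0 VC-HIT; vc=[20,23]
#6 0xba→b23/s3 VC-HIT; vc=[20,15]
#7 0xe7→b28/s0 L1-HIT; vc=[20,15]
#8 0x9e→b19/s3 MISS; vc=[20,15,23]
#9 0xe7→b28/s0 L1-HIT; vc=[20,15,23]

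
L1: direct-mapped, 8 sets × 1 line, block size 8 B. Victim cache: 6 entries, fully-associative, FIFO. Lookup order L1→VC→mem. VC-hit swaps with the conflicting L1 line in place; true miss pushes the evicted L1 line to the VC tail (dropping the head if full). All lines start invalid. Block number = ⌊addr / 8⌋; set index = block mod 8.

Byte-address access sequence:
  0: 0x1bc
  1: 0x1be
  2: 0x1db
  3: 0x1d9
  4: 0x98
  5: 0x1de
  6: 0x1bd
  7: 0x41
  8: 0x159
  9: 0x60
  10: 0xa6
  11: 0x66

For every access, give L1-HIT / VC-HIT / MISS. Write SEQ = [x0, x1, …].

  [0] addr=0x1bc blk=55 s=7: MISS | VC []
  [1] addr=0x1be blk=55 s=7: L1-HIT | VC []
  [2] addr=0x1db blk=59 s=3: MISS | VC []
  [3] addr=0x1d9 blk=59 s=3: L1-HIT | VC []
  [4] addr=0x98 blk=19 s=3: MISS | VC [59]
  [5] addr=0x1de blk=59 s=3: VC-HIT | VC [19]
  [6] addr=0x1bd blk=55 s=7: L1-HIT | VC [19]
  [7] addr=0x41 blk=8 s=0: MISS | VC [19]
  [8] addr=0x159 blk=43 s=3: MISS | VC [19, 59]
  [9] addr=0x60 blk=12 s=4: MISS | VC [19, 59]
  [10] addr=0xa6 blk=20 s=4: MISS | VC [19, 59, 12]
  [11] addr=0x66 blk=12 s=4: VC-HIT | VC [19, 59, 20]

SEQ = [MISS, L1-HIT, MISS, L1-HIT, MISS, VC-HIT, L1-HIT, MISS, MISS, MISS, MISS, VC-HIT]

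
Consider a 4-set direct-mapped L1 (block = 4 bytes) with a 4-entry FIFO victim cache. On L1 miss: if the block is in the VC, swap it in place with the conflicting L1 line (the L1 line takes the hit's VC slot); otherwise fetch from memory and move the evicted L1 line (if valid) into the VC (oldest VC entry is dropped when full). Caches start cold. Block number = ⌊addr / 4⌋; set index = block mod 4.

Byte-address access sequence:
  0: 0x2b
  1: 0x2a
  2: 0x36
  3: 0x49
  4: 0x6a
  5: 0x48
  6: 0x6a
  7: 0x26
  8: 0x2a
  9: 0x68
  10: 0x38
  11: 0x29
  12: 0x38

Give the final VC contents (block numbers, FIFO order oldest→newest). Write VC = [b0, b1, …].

0: 0x2b (blk 10, set 2) → MISS  vc=[]
1: 0x2a (blk 10, set 2) → L1-HIT  vc=[]
2: 0x36 (blk 13, set 1) → MISS  vc=[]
3: 0x49 (blk 18, set 2) → MISS  vc=[10]
4: 0x6a (blk 26, set 2) → MISS  vc=[10, 18]
5: 0x48 (blk 18, set 2) → VC-HIT  vc=[10, 26]
6: 0x6a (blk 26, set 2) → VC-HIT  vc=[10, 18]
7: 0x26 (blk 9, set 1) → MISS  vc=[10, 18, 13]
8: 0x2a (blk 10, set 2) → VC-HIT  vc=[26, 18, 13]
9: 0x68 (blk 26, set 2) → VC-HIT  vc=[10, 18, 13]
10: 0x38 (blk 14, set 2) → MISS  vc=[10, 18, 13, 26]
11: 0x29 (blk 10, set 2) → VC-HIT  vc=[14, 18, 13, 26]
12: 0x38 (blk 14, set 2) → VC-HIT  vc=[10, 18, 13, 26]

VC = [10, 18, 13, 26]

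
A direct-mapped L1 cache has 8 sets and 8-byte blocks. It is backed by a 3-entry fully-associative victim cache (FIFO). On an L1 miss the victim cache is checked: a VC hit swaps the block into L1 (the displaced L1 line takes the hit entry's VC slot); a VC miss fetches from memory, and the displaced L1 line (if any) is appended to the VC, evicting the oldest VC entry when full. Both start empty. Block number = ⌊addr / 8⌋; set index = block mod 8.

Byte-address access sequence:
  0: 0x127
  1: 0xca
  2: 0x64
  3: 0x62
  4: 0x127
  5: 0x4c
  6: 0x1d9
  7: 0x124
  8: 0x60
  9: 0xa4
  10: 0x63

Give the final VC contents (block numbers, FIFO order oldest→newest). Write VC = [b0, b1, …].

VC = [36, 25, 20]

  [0] addr=0x127 blk=36 s=4: MISS | VC []
  [1] addr=0xca blk=25 s=1: MISS | VC []
  [2] addr=0x64 blk=12 s=4: MISS | VC [36]
  [3] addr=0x62 blk=12 s=4: L1-HIT | VC [36]
  [4] addr=0x127 blk=36 s=4: VC-HIT | VC [12]
  [5] addr=0x4c blk=9 s=1: MISS | VC [12, 25]
  [6] addr=0x1d9 blk=59 s=3: MISS | VC [12, 25]
  [7] addr=0x124 blk=36 s=4: L1-HIT | VC [12, 25]
  [8] addr=0x60 blk=12 s=4: VC-HIT | VC [36, 25]
  [9] addr=0xa4 blk=20 s=4: MISS | VC [36, 25, 12]
  [10] addr=0x63 blk=12 s=4: VC-HIT | VC [36, 25, 20]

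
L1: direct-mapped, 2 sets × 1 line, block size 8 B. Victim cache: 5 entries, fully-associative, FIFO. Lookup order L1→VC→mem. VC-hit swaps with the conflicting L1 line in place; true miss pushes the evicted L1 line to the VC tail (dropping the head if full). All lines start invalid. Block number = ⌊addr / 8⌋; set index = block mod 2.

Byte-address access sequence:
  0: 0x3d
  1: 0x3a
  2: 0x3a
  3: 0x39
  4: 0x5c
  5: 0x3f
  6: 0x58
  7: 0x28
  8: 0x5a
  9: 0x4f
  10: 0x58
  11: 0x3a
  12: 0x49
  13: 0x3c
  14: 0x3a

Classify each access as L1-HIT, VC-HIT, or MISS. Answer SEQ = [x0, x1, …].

0: 0x3d (blk 7, set 1) → MISS  vc=[]
1: 0x3a (blk 7, set 1) → L1-HIT  vc=[]
2: 0x3a (blk 7, set 1) → L1-HIT  vc=[]
3: 0x39 (blk 7, set 1) → L1-HIT  vc=[]
4: 0x5c (blk 11, set 1) → MISS  vc=[7]
5: 0x3f (blk 7, set 1) → VC-HIT  vc=[11]
6: 0x58 (blk 11, set 1) → VC-HIT  vc=[7]
7: 0x28 (blk 5, set 1) → MISS  vc=[7, 11]
8: 0x5a (blk 11, set 1) → VC-HIT  vc=[7, 5]
9: 0x4f (blk 9, set 1) → MISS  vc=[7, 5, 11]
10: 0x58 (blk 11, set 1) → VC-HIT  vc=[7, 5, 9]
11: 0x3a (blk 7, set 1) → VC-HIT  vc=[11, 5, 9]
12: 0x49 (blk 9, set 1) → VC-HIT  vc=[11, 5, 7]
13: 0x3c (blk 7, set 1) → VC-HIT  vc=[11, 5, 9]
14: 0x3a (blk 7, set 1) → L1-HIT  vc=[11, 5, 9]

SEQ = [MISS, L1-HIT, L1-HIT, L1-HIT, MISS, VC-HIT, VC-HIT, MISS, VC-HIT, MISS, VC-HIT, VC-HIT, VC-HIT, VC-HIT, L1-HIT]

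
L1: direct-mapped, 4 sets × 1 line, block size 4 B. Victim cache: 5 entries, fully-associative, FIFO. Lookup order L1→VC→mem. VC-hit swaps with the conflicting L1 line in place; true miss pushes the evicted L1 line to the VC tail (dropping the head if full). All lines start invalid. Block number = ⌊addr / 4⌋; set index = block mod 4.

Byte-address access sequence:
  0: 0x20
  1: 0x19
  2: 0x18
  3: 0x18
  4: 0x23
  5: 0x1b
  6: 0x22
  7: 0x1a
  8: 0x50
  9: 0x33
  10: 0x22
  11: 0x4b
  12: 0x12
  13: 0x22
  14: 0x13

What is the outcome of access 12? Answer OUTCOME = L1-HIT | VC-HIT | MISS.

OUTCOME = MISS

  [0] addr=0x20 blk=8 s=0: MISS | VC []
  [1] addr=0x19 blk=6 s=2: MISS | VC []
  [2] addr=0x18 blk=6 s=2: L1-HIT | VC []
  [3] addr=0x18 blk=6 s=2: L1-HIT | VC []
  [4] addr=0x23 blk=8 s=0: L1-HIT | VC []
  [5] addr=0x1b blk=6 s=2: L1-HIT | VC []
  [6] addr=0x22 blk=8 s=0: L1-HIT | VC []
  [7] addr=0x1a blk=6 s=2: L1-HIT | VC []
  [8] addr=0x50 blk=20 s=0: MISS | VC [8]
  [9] addr=0x33 blk=12 s=0: MISS | VC [8, 20]
  [10] addr=0x22 blk=8 s=0: VC-HIT | VC [12, 20]
  [11] addr=0x4b blk=18 s=2: MISS | VC [12, 20, 6]
  [12] addr=0x12 blk=4 s=0: MISS | VC [12, 20, 6, 8]
  [13] addr=0x22 blk=8 s=0: VC-HIT | VC [12, 20, 6, 4]
  [14] addr=0x13 blk=4 s=0: VC-HIT | VC [12, 20, 6, 8]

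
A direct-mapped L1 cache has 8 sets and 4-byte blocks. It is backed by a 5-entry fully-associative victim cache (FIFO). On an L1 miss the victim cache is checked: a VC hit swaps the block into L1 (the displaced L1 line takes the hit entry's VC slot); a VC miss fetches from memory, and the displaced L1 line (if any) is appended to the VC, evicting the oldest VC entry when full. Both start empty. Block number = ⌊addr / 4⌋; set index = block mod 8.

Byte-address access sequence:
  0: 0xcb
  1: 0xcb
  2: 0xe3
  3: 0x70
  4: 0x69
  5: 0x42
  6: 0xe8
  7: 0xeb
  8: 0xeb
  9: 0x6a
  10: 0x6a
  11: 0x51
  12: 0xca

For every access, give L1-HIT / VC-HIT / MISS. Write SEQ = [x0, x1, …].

0: 0xcb (blk 50, set 2) → MISS  vc=[]
1: 0xcb (blk 50, set 2) → L1-HIT  vc=[]
2: 0xe3 (blk 56, set 0) → MISS  vc=[]
3: 0x70 (blk 28, set 4) → MISS  vc=[]
4: 0x69 (blk 26, set 2) → MISS  vc=[50]
5: 0x42 (blk 16, set 0) → MISS  vc=[50, 56]
6: 0xe8 (blk 58, set 2) → MISS  vc=[50, 56, 26]
7: 0xeb (blk 58, set 2) → L1-HIT  vc=[50, 56, 26]
8: 0xeb (blk 58, set 2) → L1-HIT  vc=[50, 56, 26]
9: 0x6a (blk 26, set 2) → VC-HIT  vc=[50, 56, 58]
10: 0x6a (blk 26, set 2) → L1-HIT  vc=[50, 56, 58]
11: 0x51 (blk 20, set 4) → MISS  vc=[50, 56, 58, 28]
12: 0xca (blk 50, set 2) → VC-HIT  vc=[26, 56, 58, 28]

SEQ = [MISS, L1-HIT, MISS, MISS, MISS, MISS, MISS, L1-HIT, L1-HIT, VC-HIT, L1-HIT, MISS, VC-HIT]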